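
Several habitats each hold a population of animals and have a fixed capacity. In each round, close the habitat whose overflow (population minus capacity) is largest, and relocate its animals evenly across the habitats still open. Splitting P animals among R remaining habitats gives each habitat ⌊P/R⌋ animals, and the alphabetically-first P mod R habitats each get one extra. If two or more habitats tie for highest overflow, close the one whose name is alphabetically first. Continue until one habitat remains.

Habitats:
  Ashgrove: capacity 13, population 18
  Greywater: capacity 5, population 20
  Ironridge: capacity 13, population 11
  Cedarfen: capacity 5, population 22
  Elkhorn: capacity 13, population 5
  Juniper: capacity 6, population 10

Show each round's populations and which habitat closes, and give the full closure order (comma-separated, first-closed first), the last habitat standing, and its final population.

Closure order: Cedarfen, Greywater, Ashgrove, Juniper, Ironridge
Last habitat: Elkhorn with 86 animals

Round 1: Ashgrove=18 Cedarfen=22 Elkhorn=5 Greywater=20 Ironridge=11 Juniper=10 → close Cedarfen (overflow 17)
  22÷5 = 4 each, +1 to first 2
Round 2: Ashgrove=23 Elkhorn=10 Greywater=24 Ironridge=15 Juniper=14 → close Greywater (overflow 19)
  24÷4 = 6 each, +1 to first 0
Round 3: Ashgrove=29 Elkhorn=16 Ironridge=21 Juniper=20 → close Ashgrove (overflow 16)
  29÷3 = 9 each, +1 to first 2
Round 4: Elkhorn=26 Ironridge=31 Juniper=29 → close Juniper (overflow 23)
  29÷2 = 14 each, +1 to first 1
Round 5: Elkhorn=41 Ironridge=45 → close Ironridge (overflow 32)
  45÷1 = 45 each, +1 to first 0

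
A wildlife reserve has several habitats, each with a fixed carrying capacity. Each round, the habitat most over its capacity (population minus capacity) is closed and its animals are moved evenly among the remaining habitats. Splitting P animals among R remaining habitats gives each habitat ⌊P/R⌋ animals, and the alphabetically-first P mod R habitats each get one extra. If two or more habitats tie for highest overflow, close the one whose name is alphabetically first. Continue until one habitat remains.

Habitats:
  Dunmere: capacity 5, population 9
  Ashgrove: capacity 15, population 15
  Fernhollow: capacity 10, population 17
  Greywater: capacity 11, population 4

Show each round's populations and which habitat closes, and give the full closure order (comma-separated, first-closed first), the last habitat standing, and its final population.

Round 1: Ashgrove=15 Dunmere=9 Fernhollow=17 Greywater=4 → close Fernhollow (overflow 7)
  17÷3 = 5 each, +1 to first 2
Round 2: Ashgrove=21 Dunmere=15 Greywater=9 → close Dunmere (overflow 10)
  15÷2 = 7 each, +1 to first 1
Round 3: Ashgrove=29 Greywater=16 → close Ashgrove (overflow 14)
  29÷1 = 29 each, +1 to first 0

Closure order: Fernhollow, Dunmere, Ashgrove
Last habitat: Greywater with 45 animals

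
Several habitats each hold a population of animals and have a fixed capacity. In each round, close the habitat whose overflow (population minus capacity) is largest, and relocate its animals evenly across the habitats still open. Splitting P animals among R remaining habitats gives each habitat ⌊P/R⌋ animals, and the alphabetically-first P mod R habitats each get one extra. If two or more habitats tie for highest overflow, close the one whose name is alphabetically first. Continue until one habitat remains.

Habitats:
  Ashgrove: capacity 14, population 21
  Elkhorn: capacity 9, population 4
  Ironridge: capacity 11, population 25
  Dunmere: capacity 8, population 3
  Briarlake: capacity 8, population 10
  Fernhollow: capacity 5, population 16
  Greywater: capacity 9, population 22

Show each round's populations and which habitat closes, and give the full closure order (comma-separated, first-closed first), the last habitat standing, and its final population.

Closure order: Ironridge, Greywater, Fernhollow, Ashgrove, Briarlake, Dunmere
Last habitat: Elkhorn with 101 animals

Round 1: Ashgrove=21 Briarlake=10 Dunmere=3 Elkhorn=4 Fernhollow=16 Greywater=22 Ironridge=25 → close Ironridge (overflow 14)
  25÷6 = 4 each, +1 to first 1
Round 2: Ashgrove=26 Briarlake=14 Dunmere=7 Elkhorn=8 Fernhollow=20 Greywater=26 → close Greywater (overflow 17)
  26÷5 = 5 each, +1 to first 1
Round 3: Ashgrove=32 Briarlake=19 Dunmere=12 Elkhorn=13 Fernhollow=25 → close Fernhollow (overflow 20)
  25÷4 = 6 each, +1 to first 1
Round 4: Ashgrove=39 Briarlake=25 Dunmere=18 Elkhorn=19 → close Ashgrove (overflow 25)
  39÷3 = 13 each, +1 to first 0
Round 5: Briarlake=38 Dunmere=31 Elkhorn=32 → close Briarlake (overflow 30)
  38÷2 = 19 each, +1 to first 0
Round 6: Dunmere=50 Elkhorn=51 → close Dunmere (overflow 42)
  50÷1 = 50 each, +1 to first 0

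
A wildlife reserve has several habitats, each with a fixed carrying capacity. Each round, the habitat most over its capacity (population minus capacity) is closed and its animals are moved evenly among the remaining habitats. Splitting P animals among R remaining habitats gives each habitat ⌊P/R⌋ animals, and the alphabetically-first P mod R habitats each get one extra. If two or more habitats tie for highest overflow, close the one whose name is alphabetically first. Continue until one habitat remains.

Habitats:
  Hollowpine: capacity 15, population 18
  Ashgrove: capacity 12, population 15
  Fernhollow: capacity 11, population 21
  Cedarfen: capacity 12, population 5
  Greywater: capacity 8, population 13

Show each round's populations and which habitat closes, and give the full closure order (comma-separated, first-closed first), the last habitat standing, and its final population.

Closure order: Fernhollow, Greywater, Ashgrove, Hollowpine
Last habitat: Cedarfen with 72 animals

Round 1: Ashgrove=15 Cedarfen=5 Fernhollow=21 Greywater=13 Hollowpine=18 → close Fernhollow (overflow 10)
  21÷4 = 5 each, +1 to first 1
Round 2: Ashgrove=21 Cedarfen=10 Greywater=18 Hollowpine=23 → close Greywater (overflow 10)
  18÷3 = 6 each, +1 to first 0
Round 3: Ashgrove=27 Cedarfen=16 Hollowpine=29 → close Ashgrove (overflow 15)
  27÷2 = 13 each, +1 to first 1
Round 4: Cedarfen=30 Hollowpine=42 → close Hollowpine (overflow 27)
  42÷1 = 42 each, +1 to first 0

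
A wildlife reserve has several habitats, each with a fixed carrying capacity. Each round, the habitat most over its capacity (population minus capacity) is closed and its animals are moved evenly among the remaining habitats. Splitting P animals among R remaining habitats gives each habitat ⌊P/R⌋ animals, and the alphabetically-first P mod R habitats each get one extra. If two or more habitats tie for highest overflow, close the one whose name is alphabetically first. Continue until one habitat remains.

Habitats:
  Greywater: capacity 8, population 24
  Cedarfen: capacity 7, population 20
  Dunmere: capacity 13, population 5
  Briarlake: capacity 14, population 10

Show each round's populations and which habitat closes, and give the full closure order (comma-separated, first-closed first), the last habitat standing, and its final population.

Round 1: Briarlake=10 Cedarfen=20 Dunmere=5 Greywater=24 → close Greywater (overflow 16)
  24÷3 = 8 each, +1 to first 0
Round 2: Briarlake=18 Cedarfen=28 Dunmere=13 → close Cedarfen (overflow 21)
  28÷2 = 14 each, +1 to first 0
Round 3: Briarlake=32 Dunmere=27 → close Briarlake (overflow 18)
  32÷1 = 32 each, +1 to first 0

Closure order: Greywater, Cedarfen, Briarlake
Last habitat: Dunmere with 59 animals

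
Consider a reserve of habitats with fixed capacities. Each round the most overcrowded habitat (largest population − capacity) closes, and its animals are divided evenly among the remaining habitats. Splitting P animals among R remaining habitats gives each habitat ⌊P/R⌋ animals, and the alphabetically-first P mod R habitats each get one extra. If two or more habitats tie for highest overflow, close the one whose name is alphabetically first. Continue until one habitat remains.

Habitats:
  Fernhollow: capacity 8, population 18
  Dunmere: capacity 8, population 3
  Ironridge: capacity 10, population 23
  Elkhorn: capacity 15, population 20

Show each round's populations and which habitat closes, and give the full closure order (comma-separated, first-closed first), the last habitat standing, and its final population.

Round 1: Dunmere=3 Elkhorn=20 Fernhollow=18 Ironridge=23 → close Ironridge (overflow 13)
  23÷3 = 7 each, +1 to first 2
Round 2: Dunmere=11 Elkhorn=28 Fernhollow=25 → close Fernhollow (overflow 17)
  25÷2 = 12 each, +1 to first 1
Round 3: Dunmere=24 Elkhorn=40 → close Elkhorn (overflow 25)
  40÷1 = 40 each, +1 to first 0

Closure order: Ironridge, Fernhollow, Elkhorn
Last habitat: Dunmere with 64 animals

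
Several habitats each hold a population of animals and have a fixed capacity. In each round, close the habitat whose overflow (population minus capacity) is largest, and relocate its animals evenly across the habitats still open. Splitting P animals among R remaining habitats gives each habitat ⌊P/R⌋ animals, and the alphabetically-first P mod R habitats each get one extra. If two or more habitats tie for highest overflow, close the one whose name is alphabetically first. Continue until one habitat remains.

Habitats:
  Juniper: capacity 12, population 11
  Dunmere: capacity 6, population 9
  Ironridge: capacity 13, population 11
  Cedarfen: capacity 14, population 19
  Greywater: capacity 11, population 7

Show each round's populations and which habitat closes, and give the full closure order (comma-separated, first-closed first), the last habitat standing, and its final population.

Round 1: Cedarfen=19 Dunmere=9 Greywater=7 Ironridge=11 Juniper=11 → close Cedarfen (overflow 5)
  19÷4 = 4 each, +1 to first 3
Round 2: Dunmere=14 Greywater=12 Ironridge=16 Juniper=15 → close Dunmere (overflow 8)
  14÷3 = 4 each, +1 to first 2
Round 3: Greywater=17 Ironridge=21 Juniper=19 → close Ironridge (overflow 8)
  21÷2 = 10 each, +1 to first 1
Round 4: Greywater=28 Juniper=29 → close Greywater (overflow 17)
  28÷1 = 28 each, +1 to first 0

Closure order: Cedarfen, Dunmere, Ironridge, Greywater
Last habitat: Juniper with 57 animals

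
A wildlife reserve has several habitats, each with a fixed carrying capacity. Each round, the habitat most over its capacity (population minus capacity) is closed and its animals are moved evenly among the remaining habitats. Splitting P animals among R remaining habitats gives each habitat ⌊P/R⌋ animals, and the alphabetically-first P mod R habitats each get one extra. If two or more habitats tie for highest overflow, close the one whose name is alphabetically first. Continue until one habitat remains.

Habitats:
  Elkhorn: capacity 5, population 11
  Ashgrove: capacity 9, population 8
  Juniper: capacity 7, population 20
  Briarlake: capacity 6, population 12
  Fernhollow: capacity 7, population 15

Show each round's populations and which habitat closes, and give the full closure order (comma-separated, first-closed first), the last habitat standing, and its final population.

Closure order: Juniper, Fernhollow, Briarlake, Elkhorn
Last habitat: Ashgrove with 66 animals

Round 1: Ashgrove=8 Briarlake=12 Elkhorn=11 Fernhollow=15 Juniper=20 → close Juniper (overflow 13)
  20÷4 = 5 each, +1 to first 0
Round 2: Ashgrove=13 Briarlake=17 Elkhorn=16 Fernhollow=20 → close Fernhollow (overflow 13)
  20÷3 = 6 each, +1 to first 2
Round 3: Ashgrove=20 Briarlake=24 Elkhorn=22 → close Briarlake (overflow 18)
  24÷2 = 12 each, +1 to first 0
Round 4: Ashgrove=32 Elkhorn=34 → close Elkhorn (overflow 29)
  34÷1 = 34 each, +1 to first 0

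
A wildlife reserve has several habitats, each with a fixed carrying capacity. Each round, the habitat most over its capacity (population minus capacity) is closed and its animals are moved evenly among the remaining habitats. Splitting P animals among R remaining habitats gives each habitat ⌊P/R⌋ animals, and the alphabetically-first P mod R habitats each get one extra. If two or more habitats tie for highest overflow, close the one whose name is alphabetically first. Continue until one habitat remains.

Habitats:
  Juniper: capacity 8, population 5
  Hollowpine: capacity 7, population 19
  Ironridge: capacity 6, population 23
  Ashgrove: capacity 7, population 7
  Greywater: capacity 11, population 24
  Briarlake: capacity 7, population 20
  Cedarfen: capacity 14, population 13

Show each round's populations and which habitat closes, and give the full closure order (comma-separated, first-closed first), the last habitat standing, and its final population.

Closure order: Ironridge, Briarlake, Greywater, Hollowpine, Ashgrove, Cedarfen
Last habitat: Juniper with 111 animals

Round 1: Ashgrove=7 Briarlake=20 Cedarfen=13 Greywater=24 Hollowpine=19 Ironridge=23 Juniper=5 → close Ironridge (overflow 17)
  23÷6 = 3 each, +1 to first 5
Round 2: Ashgrove=11 Briarlake=24 Cedarfen=17 Greywater=28 Hollowpine=23 Juniper=8 → close Briarlake (overflow 17)
  24÷5 = 4 each, +1 to first 4
Round 3: Ashgrove=16 Cedarfen=22 Greywater=33 Hollowpine=28 Juniper=12 → close Greywater (overflow 22)
  33÷4 = 8 each, +1 to first 1
Round 4: Ashgrove=25 Cedarfen=30 Hollowpine=36 Juniper=20 → close Hollowpine (overflow 29)
  36÷3 = 12 each, +1 to first 0
Round 5: Ashgrove=37 Cedarfen=42 Juniper=32 → close Ashgrove (overflow 30)
  37÷2 = 18 each, +1 to first 1
Round 6: Cedarfen=61 Juniper=50 → close Cedarfen (overflow 47)
  61÷1 = 61 each, +1 to first 0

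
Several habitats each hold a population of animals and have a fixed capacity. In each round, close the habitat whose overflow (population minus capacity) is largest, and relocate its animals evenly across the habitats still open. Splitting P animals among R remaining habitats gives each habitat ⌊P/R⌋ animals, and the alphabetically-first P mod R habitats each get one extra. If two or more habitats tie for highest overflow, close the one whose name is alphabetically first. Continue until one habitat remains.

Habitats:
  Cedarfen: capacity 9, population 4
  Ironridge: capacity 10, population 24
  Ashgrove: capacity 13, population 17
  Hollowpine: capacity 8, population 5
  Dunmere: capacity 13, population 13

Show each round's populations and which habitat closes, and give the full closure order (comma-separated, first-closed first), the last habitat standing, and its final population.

Round 1: Ashgrove=17 Cedarfen=4 Dunmere=13 Hollowpine=5 Ironridge=24 → close Ironridge (overflow 14)
  24÷4 = 6 each, +1 to first 0
Round 2: Ashgrove=23 Cedarfen=10 Dunmere=19 Hollowpine=11 → close Ashgrove (overflow 10)
  23÷3 = 7 each, +1 to first 2
Round 3: Cedarfen=18 Dunmere=27 Hollowpine=18 → close Dunmere (overflow 14)
  27÷2 = 13 each, +1 to first 1
Round 4: Cedarfen=32 Hollowpine=31 → close Cedarfen (overflow 23)
  32÷1 = 32 each, +1 to first 0

Closure order: Ironridge, Ashgrove, Dunmere, Cedarfen
Last habitat: Hollowpine with 63 animals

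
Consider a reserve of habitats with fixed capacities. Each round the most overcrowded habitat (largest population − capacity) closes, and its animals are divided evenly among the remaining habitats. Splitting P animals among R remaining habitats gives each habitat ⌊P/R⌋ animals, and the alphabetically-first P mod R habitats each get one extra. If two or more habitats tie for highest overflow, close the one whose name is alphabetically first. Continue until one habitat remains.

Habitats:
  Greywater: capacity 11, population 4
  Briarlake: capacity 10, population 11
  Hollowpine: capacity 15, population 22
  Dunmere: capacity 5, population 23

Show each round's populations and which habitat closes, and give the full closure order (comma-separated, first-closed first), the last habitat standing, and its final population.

Round 1: Briarlake=11 Dunmere=23 Greywater=4 Hollowpine=22 → close Dunmere (overflow 18)
  23÷3 = 7 each, +1 to first 2
Round 2: Briarlake=19 Greywater=12 Hollowpine=29 → close Hollowpine (overflow 14)
  29÷2 = 14 each, +1 to first 1
Round 3: Briarlake=34 Greywater=26 → close Briarlake (overflow 24)
  34÷1 = 34 each, +1 to first 0

Closure order: Dunmere, Hollowpine, Briarlake
Last habitat: Greywater with 60 animals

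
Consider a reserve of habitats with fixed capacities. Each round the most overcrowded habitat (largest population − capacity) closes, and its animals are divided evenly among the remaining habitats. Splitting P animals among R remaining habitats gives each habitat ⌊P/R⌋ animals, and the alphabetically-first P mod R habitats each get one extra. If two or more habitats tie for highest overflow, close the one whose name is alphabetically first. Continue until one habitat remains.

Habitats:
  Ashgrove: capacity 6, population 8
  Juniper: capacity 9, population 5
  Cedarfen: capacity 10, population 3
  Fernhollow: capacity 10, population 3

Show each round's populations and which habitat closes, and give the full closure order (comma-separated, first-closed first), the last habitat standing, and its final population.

Closure order: Ashgrove, Juniper, Cedarfen
Last habitat: Fernhollow with 19 animals

Round 1: Ashgrove=8 Cedarfen=3 Fernhollow=3 Juniper=5 → close Ashgrove (overflow 2)
  8÷3 = 2 each, +1 to first 2
Round 2: Cedarfen=6 Fernhollow=6 Juniper=7 → close Juniper (overflow -2)
  7÷2 = 3 each, +1 to first 1
Round 3: Cedarfen=10 Fernhollow=9 → close Cedarfen (overflow 0)
  10÷1 = 10 each, +1 to first 0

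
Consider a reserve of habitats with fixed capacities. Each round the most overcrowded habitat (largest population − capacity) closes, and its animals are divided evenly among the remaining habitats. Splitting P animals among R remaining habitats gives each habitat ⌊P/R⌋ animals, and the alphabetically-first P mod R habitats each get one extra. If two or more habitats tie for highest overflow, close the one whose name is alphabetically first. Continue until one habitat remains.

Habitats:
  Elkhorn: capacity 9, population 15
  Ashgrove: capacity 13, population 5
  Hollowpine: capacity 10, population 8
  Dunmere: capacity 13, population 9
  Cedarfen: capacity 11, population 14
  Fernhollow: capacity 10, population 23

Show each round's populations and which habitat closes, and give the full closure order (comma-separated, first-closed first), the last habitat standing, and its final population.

Closure order: Fernhollow, Elkhorn, Cedarfen, Dunmere, Hollowpine
Last habitat: Ashgrove with 74 animals

Round 1: Ashgrove=5 Cedarfen=14 Dunmere=9 Elkhorn=15 Fernhollow=23 Hollowpine=8 → close Fernhollow (overflow 13)
  23÷5 = 4 each, +1 to first 3
Round 2: Ashgrove=10 Cedarfen=19 Dunmere=14 Elkhorn=19 Hollowpine=12 → close Elkhorn (overflow 10)
  19÷4 = 4 each, +1 to first 3
Round 3: Ashgrove=15 Cedarfen=24 Dunmere=19 Hollowpine=16 → close Cedarfen (overflow 13)
  24÷3 = 8 each, +1 to first 0
Round 4: Ashgrove=23 Dunmere=27 Hollowpine=24 → close Dunmere (overflow 14)
  27÷2 = 13 each, +1 to first 1
Round 5: Ashgrove=37 Hollowpine=37 → close Hollowpine (overflow 27)
  37÷1 = 37 each, +1 to first 0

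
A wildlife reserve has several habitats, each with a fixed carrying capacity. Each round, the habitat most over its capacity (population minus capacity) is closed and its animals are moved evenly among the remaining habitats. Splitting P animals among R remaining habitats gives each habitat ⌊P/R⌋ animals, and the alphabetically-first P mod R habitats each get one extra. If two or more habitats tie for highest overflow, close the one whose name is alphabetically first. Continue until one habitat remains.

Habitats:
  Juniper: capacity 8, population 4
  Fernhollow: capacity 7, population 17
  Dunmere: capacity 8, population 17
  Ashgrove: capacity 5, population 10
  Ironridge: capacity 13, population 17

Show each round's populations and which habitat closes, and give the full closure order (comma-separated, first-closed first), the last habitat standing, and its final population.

Round 1: Ashgrove=10 Dunmere=17 Fernhollow=17 Ironridge=17 Juniper=4 → close Fernhollow (overflow 10)
  17÷4 = 4 each, +1 to first 1
Round 2: Ashgrove=15 Dunmere=21 Ironridge=21 Juniper=8 → close Dunmere (overflow 13)
  21÷3 = 7 each, +1 to first 0
Round 3: Ashgrove=22 Ironridge=28 Juniper=15 → close Ashgrove (overflow 17)
  22÷2 = 11 each, +1 to first 0
Round 4: Ironridge=39 Juniper=26 → close Ironridge (overflow 26)
  39÷1 = 39 each, +1 to first 0

Closure order: Fernhollow, Dunmere, Ashgrove, Ironridge
Last habitat: Juniper with 65 animals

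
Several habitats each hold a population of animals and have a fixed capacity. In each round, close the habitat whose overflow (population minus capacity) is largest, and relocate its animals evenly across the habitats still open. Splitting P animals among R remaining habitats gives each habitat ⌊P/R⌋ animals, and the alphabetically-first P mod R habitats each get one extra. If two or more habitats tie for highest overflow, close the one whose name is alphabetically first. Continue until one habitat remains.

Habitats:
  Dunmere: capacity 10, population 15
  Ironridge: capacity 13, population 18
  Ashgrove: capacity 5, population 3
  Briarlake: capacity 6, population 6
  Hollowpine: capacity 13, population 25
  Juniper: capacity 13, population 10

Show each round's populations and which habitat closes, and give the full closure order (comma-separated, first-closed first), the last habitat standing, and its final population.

Closure order: Hollowpine, Dunmere, Ironridge, Briarlake, Ashgrove
Last habitat: Juniper with 77 animals

Round 1: Ashgrove=3 Briarlake=6 Dunmere=15 Hollowpine=25 Ironridge=18 Juniper=10 → close Hollowpine (overflow 12)
  25÷5 = 5 each, +1 to first 0
Round 2: Ashgrove=8 Briarlake=11 Dunmere=20 Ironridge=23 Juniper=15 → close Dunmere (overflow 10)
  20÷4 = 5 each, +1 to first 0
Round 3: Ashgrove=13 Briarlake=16 Ironridge=28 Juniper=20 → close Ironridge (overflow 15)
  28÷3 = 9 each, +1 to first 1
Round 4: Ashgrove=23 Briarlake=25 Juniper=29 → close Briarlake (overflow 19)
  25÷2 = 12 each, +1 to first 1
Round 5: Ashgrove=36 Juniper=41 → close Ashgrove (overflow 31)
  36÷1 = 36 each, +1 to first 0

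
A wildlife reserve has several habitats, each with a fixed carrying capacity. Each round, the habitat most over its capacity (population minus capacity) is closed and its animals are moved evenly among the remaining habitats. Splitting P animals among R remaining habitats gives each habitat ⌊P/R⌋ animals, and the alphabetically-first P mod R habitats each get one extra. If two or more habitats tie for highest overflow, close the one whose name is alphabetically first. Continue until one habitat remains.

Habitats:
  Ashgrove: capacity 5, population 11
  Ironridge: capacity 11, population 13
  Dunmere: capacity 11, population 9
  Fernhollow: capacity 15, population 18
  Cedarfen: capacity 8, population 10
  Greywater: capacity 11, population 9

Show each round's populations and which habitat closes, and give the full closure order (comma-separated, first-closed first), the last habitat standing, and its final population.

Closure order: Ashgrove, Cedarfen, Fernhollow, Ironridge, Dunmere
Last habitat: Greywater with 70 animals

Round 1: Ashgrove=11 Cedarfen=10 Dunmere=9 Fernhollow=18 Greywater=9 Ironridge=13 → close Ashgrove (overflow 6)
  11÷5 = 2 each, +1 to first 1
Round 2: Cedarfen=13 Dunmere=11 Fernhollow=20 Greywater=11 Ironridge=15 → close Cedarfen (overflow 5)
  13÷4 = 3 each, +1 to first 1
Round 3: Dunmere=15 Fernhollow=23 Greywater=14 Ironridge=18 → close Fernhollow (overflow 8)
  23÷3 = 7 each, +1 to first 2
Round 4: Dunmere=23 Greywater=22 Ironridge=25 → close Ironridge (overflow 14)
  25÷2 = 12 each, +1 to first 1
Round 5: Dunmere=36 Greywater=34 → close Dunmere (overflow 25)
  36÷1 = 36 each, +1 to first 0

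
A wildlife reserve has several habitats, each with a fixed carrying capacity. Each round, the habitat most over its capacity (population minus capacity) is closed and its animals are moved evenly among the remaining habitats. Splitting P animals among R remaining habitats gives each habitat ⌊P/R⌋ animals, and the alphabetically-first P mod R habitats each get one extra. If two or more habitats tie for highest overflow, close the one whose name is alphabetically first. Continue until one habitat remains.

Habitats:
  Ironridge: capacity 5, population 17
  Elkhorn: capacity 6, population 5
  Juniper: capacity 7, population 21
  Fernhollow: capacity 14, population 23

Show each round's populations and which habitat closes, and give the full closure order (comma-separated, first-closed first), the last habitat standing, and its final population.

Round 1: Elkhorn=5 Fernhollow=23 Ironridge=17 Juniper=21 → close Juniper (overflow 14)
  21÷3 = 7 each, +1 to first 0
Round 2: Elkhorn=12 Fernhollow=30 Ironridge=24 → close Ironridge (overflow 19)
  24÷2 = 12 each, +1 to first 0
Round 3: Elkhorn=24 Fernhollow=42 → close Fernhollow (overflow 28)
  42÷1 = 42 each, +1 to first 0

Closure order: Juniper, Ironridge, Fernhollow
Last habitat: Elkhorn with 66 animals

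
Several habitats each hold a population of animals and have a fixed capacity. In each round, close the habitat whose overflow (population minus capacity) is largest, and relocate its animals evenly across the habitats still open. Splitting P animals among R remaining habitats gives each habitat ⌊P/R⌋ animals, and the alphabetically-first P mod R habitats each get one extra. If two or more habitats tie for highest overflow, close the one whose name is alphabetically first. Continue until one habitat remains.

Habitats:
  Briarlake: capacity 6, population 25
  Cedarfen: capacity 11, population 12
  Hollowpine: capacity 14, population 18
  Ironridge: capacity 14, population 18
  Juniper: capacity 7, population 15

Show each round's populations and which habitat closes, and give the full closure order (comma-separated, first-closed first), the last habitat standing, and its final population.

Closure order: Briarlake, Juniper, Hollowpine, Ironridge
Last habitat: Cedarfen with 88 animals

Round 1: Briarlake=25 Cedarfen=12 Hollowpine=18 Ironridge=18 Juniper=15 → close Briarlake (overflow 19)
  25÷4 = 6 each, +1 to first 1
Round 2: Cedarfen=19 Hollowpine=24 Ironridge=24 Juniper=21 → close Juniper (overflow 14)
  21÷3 = 7 each, +1 to first 0
Round 3: Cedarfen=26 Hollowpine=31 Ironridge=31 → close Hollowpine (overflow 17)
  31÷2 = 15 each, +1 to first 1
Round 4: Cedarfen=42 Ironridge=46 → close Ironridge (overflow 32)
  46÷1 = 46 each, +1 to first 0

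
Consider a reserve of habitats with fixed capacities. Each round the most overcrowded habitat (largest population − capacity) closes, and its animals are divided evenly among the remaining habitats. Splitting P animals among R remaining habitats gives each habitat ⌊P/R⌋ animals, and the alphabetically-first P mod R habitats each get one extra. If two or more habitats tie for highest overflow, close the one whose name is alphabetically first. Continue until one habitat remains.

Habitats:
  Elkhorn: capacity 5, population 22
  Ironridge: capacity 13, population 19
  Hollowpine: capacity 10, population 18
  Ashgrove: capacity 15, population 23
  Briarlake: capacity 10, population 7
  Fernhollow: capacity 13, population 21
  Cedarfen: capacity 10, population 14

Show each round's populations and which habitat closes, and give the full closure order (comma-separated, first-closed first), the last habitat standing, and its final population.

Closure order: Elkhorn, Ashgrove, Fernhollow, Hollowpine, Cedarfen, Ironridge
Last habitat: Briarlake with 124 animals

Round 1: Ashgrove=23 Briarlake=7 Cedarfen=14 Elkhorn=22 Fernhollow=21 Hollowpine=18 Ironridge=19 → close Elkhorn (overflow 17)
  22÷6 = 3 each, +1 to first 4
Round 2: Ashgrove=27 Briarlake=11 Cedarfen=18 Fernhollow=25 Hollowpine=21 Ironridge=22 → close Ashgrove (overflow 12)
  27÷5 = 5 each, +1 to first 2
Round 3: Briarlake=17 Cedarfen=24 Fernhollow=30 Hollowpine=26 Ironridge=27 → close Fernhollow (overflow 17)
  30÷4 = 7 each, +1 to first 2
Round 4: Briarlake=25 Cedarfen=32 Hollowpine=33 Ironridge=34 → close Hollowpine (overflow 23)
  33÷3 = 11 each, +1 to first 0
Round 5: Briarlake=36 Cedarfen=43 Ironridge=45 → close Cedarfen (overflow 33)
  43÷2 = 21 each, +1 to first 1
Round 6: Briarlake=58 Ironridge=66 → close Ironridge (overflow 53)
  66÷1 = 66 each, +1 to first 0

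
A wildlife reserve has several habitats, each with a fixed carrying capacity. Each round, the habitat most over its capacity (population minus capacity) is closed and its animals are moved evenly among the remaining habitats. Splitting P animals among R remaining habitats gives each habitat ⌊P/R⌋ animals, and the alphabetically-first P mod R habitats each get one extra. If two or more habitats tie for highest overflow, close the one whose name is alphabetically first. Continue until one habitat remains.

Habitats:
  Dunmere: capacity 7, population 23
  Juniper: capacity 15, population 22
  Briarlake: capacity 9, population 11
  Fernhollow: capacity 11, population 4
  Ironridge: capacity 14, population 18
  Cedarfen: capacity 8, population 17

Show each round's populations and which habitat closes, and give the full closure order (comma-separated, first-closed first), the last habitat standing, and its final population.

Closure order: Dunmere, Cedarfen, Juniper, Briarlake, Ironridge
Last habitat: Fernhollow with 95 animals

Round 1: Briarlake=11 Cedarfen=17 Dunmere=23 Fernhollow=4 Ironridge=18 Juniper=22 → close Dunmere (overflow 16)
  23÷5 = 4 each, +1 to first 3
Round 2: Briarlake=16 Cedarfen=22 Fernhollow=9 Ironridge=22 Juniper=26 → close Cedarfen (overflow 14)
  22÷4 = 5 each, +1 to first 2
Round 3: Briarlake=22 Fernhollow=15 Ironridge=27 Juniper=31 → close Juniper (overflow 16)
  31÷3 = 10 each, +1 to first 1
Round 4: Briarlake=33 Fernhollow=25 Ironridge=37 → close Briarlake (overflow 24)
  33÷2 = 16 each, +1 to first 1
Round 5: Fernhollow=42 Ironridge=53 → close Ironridge (overflow 39)
  53÷1 = 53 each, +1 to first 0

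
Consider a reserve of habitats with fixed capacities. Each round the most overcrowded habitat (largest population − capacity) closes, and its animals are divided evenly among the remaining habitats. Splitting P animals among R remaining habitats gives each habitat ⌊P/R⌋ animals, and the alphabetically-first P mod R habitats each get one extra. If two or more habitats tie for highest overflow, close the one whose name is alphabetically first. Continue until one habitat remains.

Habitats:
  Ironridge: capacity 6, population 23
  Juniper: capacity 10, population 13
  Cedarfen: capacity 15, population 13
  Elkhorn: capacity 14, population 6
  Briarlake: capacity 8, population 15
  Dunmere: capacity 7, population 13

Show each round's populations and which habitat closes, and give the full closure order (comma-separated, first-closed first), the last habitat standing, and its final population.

Round 1: Briarlake=15 Cedarfen=13 Dunmere=13 Elkhorn=6 Ironridge=23 Juniper=13 → close Ironridge (overflow 17)
  23÷5 = 4 each, +1 to first 3
Round 2: Briarlake=20 Cedarfen=18 Dunmere=18 Elkhorn=10 Juniper=17 → close Briarlake (overflow 12)
  20÷4 = 5 each, +1 to first 0
Round 3: Cedarfen=23 Dunmere=23 Elkhorn=15 Juniper=22 → close Dunmere (overflow 16)
  23÷3 = 7 each, +1 to first 2
Round 4: Cedarfen=31 Elkhorn=23 Juniper=29 → close Juniper (overflow 19)
  29÷2 = 14 each, +1 to first 1
Round 5: Cedarfen=46 Elkhorn=37 → close Cedarfen (overflow 31)
  46÷1 = 46 each, +1 to first 0

Closure order: Ironridge, Briarlake, Dunmere, Juniper, Cedarfen
Last habitat: Elkhorn with 83 animals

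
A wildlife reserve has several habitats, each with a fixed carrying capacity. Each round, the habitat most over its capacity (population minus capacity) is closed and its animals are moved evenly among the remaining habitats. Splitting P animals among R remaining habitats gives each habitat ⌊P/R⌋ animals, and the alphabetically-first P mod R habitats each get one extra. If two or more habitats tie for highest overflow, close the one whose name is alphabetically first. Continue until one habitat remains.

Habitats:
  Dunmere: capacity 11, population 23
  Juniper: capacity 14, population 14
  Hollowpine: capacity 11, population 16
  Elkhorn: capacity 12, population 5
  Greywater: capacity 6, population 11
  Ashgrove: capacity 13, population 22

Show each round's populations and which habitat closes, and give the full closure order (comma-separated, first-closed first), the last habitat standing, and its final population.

Round 1: Ashgrove=22 Dunmere=23 Elkhorn=5 Greywater=11 Hollowpine=16 Juniper=14 → close Dunmere (overflow 12)
  23÷5 = 4 each, +1 to first 3
Round 2: Ashgrove=27 Elkhorn=10 Greywater=16 Hollowpine=20 Juniper=18 → close Ashgrove (overflow 14)
  27÷4 = 6 each, +1 to first 3
Round 3: Elkhorn=17 Greywater=23 Hollowpine=27 Juniper=24 → close Greywater (overflow 17)
  23÷3 = 7 each, +1 to first 2
Round 4: Elkhorn=25 Hollowpine=35 Juniper=31 → close Hollowpine (overflow 24)
  35÷2 = 17 each, +1 to first 1
Round 5: Elkhorn=43 Juniper=48 → close Juniper (overflow 34)
  48÷1 = 48 each, +1 to first 0

Closure order: Dunmere, Ashgrove, Greywater, Hollowpine, Juniper
Last habitat: Elkhorn with 91 animals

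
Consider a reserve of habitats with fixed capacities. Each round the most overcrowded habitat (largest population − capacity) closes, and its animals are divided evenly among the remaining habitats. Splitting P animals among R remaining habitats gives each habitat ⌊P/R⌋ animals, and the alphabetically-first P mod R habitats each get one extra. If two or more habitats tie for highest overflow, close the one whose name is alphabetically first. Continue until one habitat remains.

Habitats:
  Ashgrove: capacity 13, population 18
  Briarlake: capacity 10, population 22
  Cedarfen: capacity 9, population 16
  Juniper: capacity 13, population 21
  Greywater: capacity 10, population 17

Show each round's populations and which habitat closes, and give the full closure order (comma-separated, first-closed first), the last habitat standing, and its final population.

Round 1: Ashgrove=18 Briarlake=22 Cedarfen=16 Greywater=17 Juniper=21 → close Briarlake (overflow 12)
  22÷4 = 5 each, +1 to first 2
Round 2: Ashgrove=24 Cedarfen=22 Greywater=22 Juniper=26 → close Cedarfen (overflow 13)
  22÷3 = 7 each, +1 to first 1
Round 3: Ashgrove=32 Greywater=29 Juniper=33 → close Juniper (overflow 20)
  33÷2 = 16 each, +1 to first 1
Round 4: Ashgrove=49 Greywater=45 → close Ashgrove (overflow 36)
  49÷1 = 49 each, +1 to first 0

Closure order: Briarlake, Cedarfen, Juniper, Ashgrove
Last habitat: Greywater with 94 animals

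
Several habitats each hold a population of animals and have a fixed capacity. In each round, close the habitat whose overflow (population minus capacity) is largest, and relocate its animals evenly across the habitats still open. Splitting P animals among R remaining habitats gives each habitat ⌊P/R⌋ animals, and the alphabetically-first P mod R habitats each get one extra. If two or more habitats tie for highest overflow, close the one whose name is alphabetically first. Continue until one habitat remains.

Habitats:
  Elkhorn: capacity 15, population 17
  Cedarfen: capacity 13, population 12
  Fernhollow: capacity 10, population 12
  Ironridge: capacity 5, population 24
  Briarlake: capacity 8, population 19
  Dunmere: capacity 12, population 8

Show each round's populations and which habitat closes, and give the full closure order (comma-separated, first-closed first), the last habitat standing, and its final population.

Round 1: Briarlake=19 Cedarfen=12 Dunmere=8 Elkhorn=17 Fernhollow=12 Ironridge=24 → close Ironridge (overflow 19)
  24÷5 = 4 each, +1 to first 4
Round 2: Briarlake=24 Cedarfen=17 Dunmere=13 Elkhorn=22 Fernhollow=16 → close Briarlake (overflow 16)
  24÷4 = 6 each, +1 to first 0
Round 3: Cedarfen=23 Dunmere=19 Elkhorn=28 Fernhollow=22 → close Elkhorn (overflow 13)
  28÷3 = 9 each, +1 to first 1
Round 4: Cedarfen=33 Dunmere=28 Fernhollow=31 → close Fernhollow (overflow 21)
  31÷2 = 15 each, +1 to first 1
Round 5: Cedarfen=49 Dunmere=43 → close Cedarfen (overflow 36)
  49÷1 = 49 each, +1 to first 0

Closure order: Ironridge, Briarlake, Elkhorn, Fernhollow, Cedarfen
Last habitat: Dunmere with 92 animals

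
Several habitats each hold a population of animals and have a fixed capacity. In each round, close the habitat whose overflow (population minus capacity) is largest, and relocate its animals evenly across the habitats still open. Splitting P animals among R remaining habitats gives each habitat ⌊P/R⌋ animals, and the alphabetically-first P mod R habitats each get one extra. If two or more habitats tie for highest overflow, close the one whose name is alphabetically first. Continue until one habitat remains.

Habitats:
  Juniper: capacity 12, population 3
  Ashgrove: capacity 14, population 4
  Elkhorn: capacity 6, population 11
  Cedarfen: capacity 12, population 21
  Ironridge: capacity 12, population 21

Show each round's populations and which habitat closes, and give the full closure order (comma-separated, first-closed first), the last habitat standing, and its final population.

Closure order: Cedarfen, Ironridge, Elkhorn, Ashgrove
Last habitat: Juniper with 60 animals

Round 1: Ashgrove=4 Cedarfen=21 Elkhorn=11 Ironridge=21 Juniper=3 → close Cedarfen (overflow 9)
  21÷4 = 5 each, +1 to first 1
Round 2: Ashgrove=10 Elkhorn=16 Ironridge=26 Juniper=8 → close Ironridge (overflow 14)
  26÷3 = 8 each, +1 to first 2
Round 3: Ashgrove=19 Elkhorn=25 Juniper=16 → close Elkhorn (overflow 19)
  25÷2 = 12 each, +1 to first 1
Round 4: Ashgrove=32 Juniper=28 → close Ashgrove (overflow 18)
  32÷1 = 32 each, +1 to first 0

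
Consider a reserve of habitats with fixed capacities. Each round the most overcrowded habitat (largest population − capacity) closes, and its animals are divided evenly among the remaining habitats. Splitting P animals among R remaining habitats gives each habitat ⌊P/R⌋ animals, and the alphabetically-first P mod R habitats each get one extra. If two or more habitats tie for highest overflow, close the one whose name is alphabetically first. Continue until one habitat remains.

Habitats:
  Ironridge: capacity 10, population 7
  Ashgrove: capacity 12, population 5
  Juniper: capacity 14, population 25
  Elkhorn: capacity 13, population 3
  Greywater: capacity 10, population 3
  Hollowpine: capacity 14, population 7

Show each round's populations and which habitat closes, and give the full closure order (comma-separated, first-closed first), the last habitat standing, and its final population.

Round 1: Ashgrove=5 Elkhorn=3 Greywater=3 Hollowpine=7 Ironridge=7 Juniper=25 → close Juniper (overflow 11)
  25÷5 = 5 each, +1 to first 0
Round 2: Ashgrove=10 Elkhorn=8 Greywater=8 Hollowpine=12 Ironridge=12 → close Ironridge (overflow 2)
  12÷4 = 3 each, +1 to first 0
Round 3: Ashgrove=13 Elkhorn=11 Greywater=11 Hollowpine=15 → close Ashgrove (overflow 1)
  13÷3 = 4 each, +1 to first 1
Round 4: Elkhorn=16 Greywater=15 Hollowpine=19 → close Greywater (overflow 5)
  15÷2 = 7 each, +1 to first 1
Round 5: Elkhorn=24 Hollowpine=26 → close Hollowpine (overflow 12)
  26÷1 = 26 each, +1 to first 0

Closure order: Juniper, Ironridge, Ashgrove, Greywater, Hollowpine
Last habitat: Elkhorn with 50 animals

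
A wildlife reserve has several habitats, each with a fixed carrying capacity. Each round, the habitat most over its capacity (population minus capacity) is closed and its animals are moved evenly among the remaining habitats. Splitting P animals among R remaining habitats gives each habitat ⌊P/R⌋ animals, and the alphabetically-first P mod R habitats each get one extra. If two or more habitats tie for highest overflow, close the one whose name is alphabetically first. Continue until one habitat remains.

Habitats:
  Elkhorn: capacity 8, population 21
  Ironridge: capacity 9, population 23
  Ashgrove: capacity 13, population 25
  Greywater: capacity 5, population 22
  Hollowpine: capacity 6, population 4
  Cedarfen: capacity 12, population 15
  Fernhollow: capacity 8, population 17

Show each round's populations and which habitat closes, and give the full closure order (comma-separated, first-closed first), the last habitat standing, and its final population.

Round 1: Ashgrove=25 Cedarfen=15 Elkhorn=21 Fernhollow=17 Greywater=22 Hollowpine=4 Ironridge=23 → close Greywater (overflow 17)
  22÷6 = 3 each, +1 to first 4
Round 2: Ashgrove=29 Cedarfen=19 Elkhorn=25 Fernhollow=21 Hollowpine=7 Ironridge=26 → close Elkhorn (overflow 17)
  25÷5 = 5 each, +1 to first 0
Round 3: Ashgrove=34 Cedarfen=24 Fernhollow=26 Hollowpine=12 Ironridge=31 → close Ironridge (overflow 22)
  31÷4 = 7 each, +1 to first 3
Round 4: Ashgrove=42 Cedarfen=32 Fernhollow=34 Hollowpine=19 → close Ashgrove (overflow 29)
  42÷3 = 14 each, +1 to first 0
Round 5: Cedarfen=46 Fernhollow=48 Hollowpine=33 → close Fernhollow (overflow 40)
  48÷2 = 24 each, +1 to first 0
Round 6: Cedarfen=70 Hollowpine=57 → close Cedarfen (overflow 58)
  70÷1 = 70 each, +1 to first 0

Closure order: Greywater, Elkhorn, Ironridge, Ashgrove, Fernhollow, Cedarfen
Last habitat: Hollowpine with 127 animals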